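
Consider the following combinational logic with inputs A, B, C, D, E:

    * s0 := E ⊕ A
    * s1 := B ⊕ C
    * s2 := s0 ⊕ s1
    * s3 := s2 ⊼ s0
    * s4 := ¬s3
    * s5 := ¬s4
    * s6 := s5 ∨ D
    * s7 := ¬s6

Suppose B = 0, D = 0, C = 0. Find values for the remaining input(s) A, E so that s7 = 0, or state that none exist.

A=1 E=1

s7 = ¬s6 must be 0, so s6 = 1.
s6 = s5 ∨ D must be 1, so at least one of s5, D is 1.
Check with B = 0, D = 0, C = 0 and A=1, E=1:
s0 = E ⊕ A = 1 ⊕ 1 = 0
s1 = B ⊕ C = 0 ⊕ 0 = 0
s2 = s0 ⊕ s1 = 0 ⊕ 0 = 0
s3 = s2 ⊼ s0 = 0 ⊼ 0 = 1
s4 = ¬s3 = ¬1 = 0
s5 = ¬s4 = ¬0 = 1
s6 = s5 ∨ D = 1 ∨ 0 = 1
s7 = ¬s6 = ¬1 = 0
So s7 = 0.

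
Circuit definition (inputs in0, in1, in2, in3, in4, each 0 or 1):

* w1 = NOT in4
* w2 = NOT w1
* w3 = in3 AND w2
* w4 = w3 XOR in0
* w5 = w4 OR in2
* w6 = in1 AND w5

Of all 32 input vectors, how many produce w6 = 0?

20

w6 = in1 AND w5 must be 0, so at least one of in1, w5 is 0.
Enumerating the 32 input combinations, 20 give w6 = 0 and 12 give w6 = 1.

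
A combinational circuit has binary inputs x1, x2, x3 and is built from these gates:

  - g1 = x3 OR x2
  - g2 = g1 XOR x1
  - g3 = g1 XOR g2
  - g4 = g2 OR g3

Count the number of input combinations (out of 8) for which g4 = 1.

7

g4 = g2 OR g3 must be 1, so at least one of g2, g3 is 1.
Enumerating the 8 input combinations, 7 give g4 = 1 and 1 give g4 = 0.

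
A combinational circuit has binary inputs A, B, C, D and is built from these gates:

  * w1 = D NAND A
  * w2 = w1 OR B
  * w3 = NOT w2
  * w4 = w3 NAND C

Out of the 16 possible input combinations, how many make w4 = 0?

w4 = w3 NAND C must be 0, so both w3 = 1 and C = 1.
w3 = NOT w2 must be 1, so w2 = 0.
w2 = w1 OR B must be 0, so both w1 = 0 and B = 0.
Enumerating the 16 input combinations, 1 give w4 = 0 and 15 give w4 = 1.

1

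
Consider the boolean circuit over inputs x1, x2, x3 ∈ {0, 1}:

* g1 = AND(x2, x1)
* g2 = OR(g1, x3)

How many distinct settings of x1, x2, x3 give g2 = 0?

3

g2 = OR(g1, x3) must be 0, so both g1 = 0 and x3 = 0.
g1 = AND(x2, x1) must be 0, so at least one of x2, x1 is 0.
Satisfying assignments:
  x1=0, x2=0, x3=0
  x1=0, x2=1, x3=0
  x1=1, x2=0, x3=0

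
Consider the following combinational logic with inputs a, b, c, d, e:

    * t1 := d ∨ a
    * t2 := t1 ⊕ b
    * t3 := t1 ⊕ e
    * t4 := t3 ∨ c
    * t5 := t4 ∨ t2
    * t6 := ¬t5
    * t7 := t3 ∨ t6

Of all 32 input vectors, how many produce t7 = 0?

12

t7 = t3 ∨ t6 must be 0, so both t3 = 0 and t6 = 0.
t3 = t1 ⊕ e must be 0, so t1 and e are equal.
Enumerating the 32 input combinations, 12 give t7 = 0 and 20 give t7 = 1.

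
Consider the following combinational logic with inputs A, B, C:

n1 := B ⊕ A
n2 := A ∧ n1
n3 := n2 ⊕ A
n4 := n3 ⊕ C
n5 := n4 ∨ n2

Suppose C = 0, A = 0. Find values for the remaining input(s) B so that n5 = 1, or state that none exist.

With C = 0, A = 0 fixed, none of the 2 settings of B give n5 = 1.
For example, with B=1:
n1 = B ⊕ A = 1 ⊕ 0 = 1
n2 = A ∧ n1 = 0 ∧ 1 = 0
n3 = n2 ⊕ A = 0 ⊕ 0 = 0
n4 = n3 ⊕ C = 0 ⊕ 0 = 0
n5 = n4 ∨ n2 = 0 ∨ 0 = 0
giving n5 = 0 ≠ 1.

no solution exists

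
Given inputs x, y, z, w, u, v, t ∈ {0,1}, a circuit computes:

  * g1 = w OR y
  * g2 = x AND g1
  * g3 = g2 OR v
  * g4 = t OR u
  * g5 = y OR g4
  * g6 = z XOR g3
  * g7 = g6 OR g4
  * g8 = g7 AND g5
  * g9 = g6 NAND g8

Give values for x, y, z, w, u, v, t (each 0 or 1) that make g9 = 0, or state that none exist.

x=0 y=0 z=0 w=1 u=0 v=1 t=1

g9 = g6 NAND g8 must be 0, so both g6 = 1 and g8 = 1.
g6 = z XOR g3 must be 1, so z and g3 differ.
g8 = g7 AND g5 must be 1, so both g7 = 1 and g5 = 1.
Check with x=0 y=0 z=0 w=1 u=0 v=1 t=1:
g1 = w OR y = 1 OR 0 = 1
g2 = x AND g1 = 0 AND 1 = 0
g3 = g2 OR v = 0 OR 1 = 1
g4 = t OR u = 1 OR 0 = 1
g5 = y OR g4 = 0 OR 1 = 1
g6 = z XOR g3 = 0 XOR 1 = 1
g7 = g6 OR g4 = 1 OR 1 = 1
g8 = g7 AND g5 = 1 AND 1 = 1
g9 = g6 NAND g8 = 1 NAND 1 = 0
So g9 = 0 as required.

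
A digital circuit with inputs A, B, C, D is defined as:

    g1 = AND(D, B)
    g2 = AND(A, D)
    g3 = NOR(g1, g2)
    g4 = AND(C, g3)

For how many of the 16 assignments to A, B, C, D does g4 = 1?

g4 = AND(C, g3) must be 1, so both C = 1 and g3 = 1.
g3 = NOR(g1, g2) must be 1, so both g1 = 0 and g2 = 0.
Satisfying assignments:
  A=0, B=0, C=1, D=0
  A=0, B=0, C=1, D=1
  A=0, B=1, C=1, D=0
  A=1, B=0, C=1, D=0
  A=1, B=1, C=1, D=0

5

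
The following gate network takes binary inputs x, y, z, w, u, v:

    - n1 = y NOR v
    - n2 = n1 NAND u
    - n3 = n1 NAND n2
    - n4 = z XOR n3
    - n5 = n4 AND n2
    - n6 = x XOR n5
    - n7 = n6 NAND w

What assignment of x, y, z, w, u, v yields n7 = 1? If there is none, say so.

x=0, y=1, z=1, w=0, u=0, v=1

n7 = n6 NAND w must be 1, so at least one of n6, w is 0.
Check with x=0, y=1, z=1, w=0, u=0, v=1:
n1 = y NOR v = 1 NOR 1 = 0
n2 = n1 NAND u = 0 NAND 0 = 1
n3 = n1 NAND n2 = 0 NAND 1 = 1
n4 = z XOR n3 = 1 XOR 1 = 0
n5 = n4 AND n2 = 0 AND 1 = 0
n6 = x XOR n5 = 0 XOR 0 = 0
n7 = n6 NAND w = 0 NAND 0 = 1
So n7 = 1 as required.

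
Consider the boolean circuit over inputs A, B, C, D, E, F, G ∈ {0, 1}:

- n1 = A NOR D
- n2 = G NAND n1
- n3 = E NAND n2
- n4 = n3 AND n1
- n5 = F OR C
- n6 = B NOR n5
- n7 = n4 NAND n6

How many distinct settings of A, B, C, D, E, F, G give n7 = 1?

125

n7 = n4 NAND n6 must be 1, so at least one of n4, n6 is 0.
Enumerating the 128 input combinations, 125 give n7 = 1 and 3 give n7 = 0.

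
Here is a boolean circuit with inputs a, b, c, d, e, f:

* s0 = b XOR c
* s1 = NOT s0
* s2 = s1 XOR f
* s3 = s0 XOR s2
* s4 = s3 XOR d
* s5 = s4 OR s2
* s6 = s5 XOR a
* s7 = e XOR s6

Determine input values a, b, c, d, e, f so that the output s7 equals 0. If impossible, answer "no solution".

s7 = e XOR s6 must be 0, so e and s6 are equal.
Check with a=0 b=1 c=0 d=0 e=1 f=0:
s0 = b XOR c = 1 XOR 0 = 1
s1 = NOT s0 = NOT 1 = 0
s2 = s1 XOR f = 0 XOR 0 = 0
s3 = s0 XOR s2 = 1 XOR 0 = 1
s4 = s3 XOR d = 1 XOR 0 = 1
s5 = s4 OR s2 = 1 OR 0 = 1
s6 = s5 XOR a = 1 XOR 0 = 1
s7 = e XOR s6 = 1 XOR 1 = 0
So s7 = 0 as required.

a=0 b=1 c=0 d=0 e=1 f=0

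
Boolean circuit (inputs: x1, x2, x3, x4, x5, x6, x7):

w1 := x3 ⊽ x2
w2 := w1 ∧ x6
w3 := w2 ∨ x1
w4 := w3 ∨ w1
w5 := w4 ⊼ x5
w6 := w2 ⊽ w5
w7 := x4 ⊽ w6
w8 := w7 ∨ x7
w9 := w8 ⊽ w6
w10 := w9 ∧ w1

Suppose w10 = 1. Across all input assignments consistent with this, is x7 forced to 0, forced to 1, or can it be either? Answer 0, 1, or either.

0

w10 = w9 ∧ w1 must be 1, so both w9 = 1 and w1 = 1.
w9 = w8 ⊽ w6 must be 1, so both w8 = 0 and w6 = 0.
w1 = x3 ⊽ x2 must be 1, so both x3 = 0 and x2 = 0.
Every assignment with w10 = 1 has x7 = 0; there are 6 such assignment(s).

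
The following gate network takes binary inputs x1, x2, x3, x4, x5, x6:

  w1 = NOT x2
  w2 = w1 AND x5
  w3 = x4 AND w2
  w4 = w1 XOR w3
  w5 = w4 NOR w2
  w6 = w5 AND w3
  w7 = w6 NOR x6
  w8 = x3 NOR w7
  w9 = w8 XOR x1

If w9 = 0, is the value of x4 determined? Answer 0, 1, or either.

Both values of x4 occur among assignments with w9 = 0:
  x4=0: x1=0, x2=0, x3=0, x4=0, x5=0, x6=0
  x4=1: x1=0, x2=0, x3=0, x4=1, x5=0, x6=0

either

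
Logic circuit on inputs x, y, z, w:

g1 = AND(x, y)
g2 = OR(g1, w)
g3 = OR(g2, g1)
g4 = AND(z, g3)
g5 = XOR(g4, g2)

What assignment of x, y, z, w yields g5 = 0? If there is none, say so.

Check with x=0, y=1, z=0, w=0:
g1 = AND(x, y) = AND(0, 1) = 0
g2 = OR(g1, w) = OR(0, 0) = 0
g3 = OR(g2, g1) = OR(0, 0) = 0
g4 = AND(z, g3) = AND(0, 0) = 0
g5 = XOR(g4, g2) = XOR(0, 0) = 0
So g5 = 0 as required.

x=0, y=1, z=0, w=0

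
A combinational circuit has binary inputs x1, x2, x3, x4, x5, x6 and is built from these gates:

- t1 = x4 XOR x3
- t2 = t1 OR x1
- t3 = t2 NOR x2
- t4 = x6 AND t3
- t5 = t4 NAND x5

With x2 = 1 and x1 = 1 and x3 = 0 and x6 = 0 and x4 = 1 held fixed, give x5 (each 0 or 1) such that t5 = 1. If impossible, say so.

x5=0

Check with x2 = 1 and x1 = 1 and x3 = 0 and x6 = 0 and x4 = 1 and x5=0:
t1 = x4 XOR x3 = 1 XOR 0 = 1
t2 = t1 OR x1 = 1 OR 1 = 1
t3 = t2 NOR x2 = 1 NOR 1 = 0
t4 = x6 AND t3 = 0 AND 0 = 0
t5 = t4 NAND x5 = 0 NAND 0 = 1
So t5 = 1.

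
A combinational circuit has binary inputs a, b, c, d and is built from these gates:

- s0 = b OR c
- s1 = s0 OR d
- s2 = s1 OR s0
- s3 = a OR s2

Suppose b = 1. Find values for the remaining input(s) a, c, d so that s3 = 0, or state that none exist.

With b = 1 fixed, none of the 8 settings of a, c, d give s3 = 0.
For example, with a=0, c=0, d=1:
s0 = b OR c = 1 OR 0 = 1
s1 = s0 OR d = 1 OR 1 = 1
s2 = s1 OR s0 = 1 OR 1 = 1
s3 = a OR s2 = 0 OR 1 = 1
giving s3 = 1 ≠ 0.

no solution exists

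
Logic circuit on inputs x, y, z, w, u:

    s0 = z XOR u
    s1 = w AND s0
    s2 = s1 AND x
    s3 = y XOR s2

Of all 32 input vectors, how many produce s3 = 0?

16

s3 = y XOR s2 must be 0, so y and s2 are equal.
Enumerating the 32 input combinations, 16 give s3 = 0 and 16 give s3 = 1.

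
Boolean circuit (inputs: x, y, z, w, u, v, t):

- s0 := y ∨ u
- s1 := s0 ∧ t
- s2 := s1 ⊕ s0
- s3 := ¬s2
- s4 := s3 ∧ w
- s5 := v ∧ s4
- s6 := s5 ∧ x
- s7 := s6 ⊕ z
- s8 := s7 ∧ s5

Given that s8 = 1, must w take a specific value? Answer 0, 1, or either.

1

s8 = s7 ∧ s5 must be 1, so both s7 = 1 and s5 = 1.
s7 = s6 ⊕ z must be 1, so s6 and z differ.
Every assignment with s8 = 1 has w = 1; there are 10 such assignment(s).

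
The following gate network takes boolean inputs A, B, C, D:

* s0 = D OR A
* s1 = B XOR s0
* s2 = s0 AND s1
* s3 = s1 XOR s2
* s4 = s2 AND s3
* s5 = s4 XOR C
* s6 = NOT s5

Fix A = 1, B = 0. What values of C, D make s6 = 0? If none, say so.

s6 = NOT s5 must be 0, so s5 = 1.
Check with A = 1, B = 0 and C=1, D=1:
s0 = D OR A = 1 OR 1 = 1
s1 = B XOR s0 = 0 XOR 1 = 1
s2 = s0 AND s1 = 1 AND 1 = 1
s3 = s1 XOR s2 = 1 XOR 1 = 0
s4 = s2 AND s3 = 1 AND 0 = 0
s5 = s4 XOR C = 0 XOR 1 = 1
s6 = NOT s5 = NOT 1 = 0
So s6 = 0.

C=1, D=1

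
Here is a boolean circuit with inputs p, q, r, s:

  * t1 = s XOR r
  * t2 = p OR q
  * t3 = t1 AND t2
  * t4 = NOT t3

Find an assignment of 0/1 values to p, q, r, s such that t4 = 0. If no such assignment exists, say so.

t4 = NOT t3 must be 0, so t3 = 1.
t3 = t1 AND t2 must be 1, so both t1 = 1 and t2 = 1.
Check with p=1, q=0, r=1, s=0:
t1 = s XOR r = 0 XOR 1 = 1
t2 = p OR q = 1 OR 0 = 1
t3 = t1 AND t2 = 1 AND 1 = 1
t4 = NOT t3 = NOT 1 = 0
So t4 = 0 as required.

p=1, q=0, r=1, s=0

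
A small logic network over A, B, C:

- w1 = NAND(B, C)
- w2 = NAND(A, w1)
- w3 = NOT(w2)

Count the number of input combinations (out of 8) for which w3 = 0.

5

w3 = NOT(w2) must be 0, so w2 = 1.
w2 = NAND(A, w1) must be 1, so at least one of A, w1 is 0.
Satisfying assignments:
  A=0, B=0, C=0
  A=0, B=0, C=1
  A=0, B=1, C=0
  A=0, B=1, C=1
  A=1, B=1, C=1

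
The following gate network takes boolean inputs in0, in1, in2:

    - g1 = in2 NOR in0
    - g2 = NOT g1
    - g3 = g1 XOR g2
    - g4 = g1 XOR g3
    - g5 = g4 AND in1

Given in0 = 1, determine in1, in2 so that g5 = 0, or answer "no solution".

g5 = g4 AND in1 must be 0, so at least one of g4, in1 is 0.
Check with in0 = 1 and in1=0, in2=1:
g1 = in2 NOR in0 = 1 NOR 1 = 0
g2 = NOT g1 = NOT 0 = 1
g3 = g1 XOR g2 = 0 XOR 1 = 1
g4 = g1 XOR g3 = 0 XOR 1 = 1
g5 = g4 AND in1 = 1 AND 0 = 0
So g5 = 0.

in1=0, in2=1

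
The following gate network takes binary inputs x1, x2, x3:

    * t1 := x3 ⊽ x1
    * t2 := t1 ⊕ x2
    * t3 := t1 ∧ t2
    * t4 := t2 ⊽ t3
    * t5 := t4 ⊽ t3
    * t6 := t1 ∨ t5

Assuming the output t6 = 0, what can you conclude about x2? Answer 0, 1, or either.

0

t6 = t1 ∨ t5 must be 0, so both t1 = 0 and t5 = 0.
Every assignment with t6 = 0 has x2 = 0; there are 3 such assignment(s).
  x1=0, x2=0, x3=1
  x1=1, x2=0, x3=0
  x1=1, x2=0, x3=1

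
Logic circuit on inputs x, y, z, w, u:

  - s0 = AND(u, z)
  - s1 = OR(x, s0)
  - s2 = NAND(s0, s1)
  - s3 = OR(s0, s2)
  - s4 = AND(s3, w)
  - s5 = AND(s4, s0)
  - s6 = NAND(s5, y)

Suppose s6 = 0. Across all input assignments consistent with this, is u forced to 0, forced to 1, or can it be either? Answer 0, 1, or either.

s6 = NAND(s5, y) must be 0, so both s5 = 1 and y = 1.
s5 = AND(s4, s0) must be 1, so both s4 = 1 and s0 = 1.
s4 = AND(s3, w) must be 1, so both s3 = 1 and w = 1.
Every assignment with s6 = 0 has u = 1; there are 2 such assignment(s).
  x=0, y=1, z=1, w=1, u=1
  x=1, y=1, z=1, w=1, u=1

1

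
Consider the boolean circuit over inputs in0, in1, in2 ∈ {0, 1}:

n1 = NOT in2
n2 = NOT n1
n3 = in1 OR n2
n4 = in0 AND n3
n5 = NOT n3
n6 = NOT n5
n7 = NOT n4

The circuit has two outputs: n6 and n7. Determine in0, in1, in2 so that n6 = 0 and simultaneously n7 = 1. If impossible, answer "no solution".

in0=1 in1=0 in2=0

Check with in0=1 in1=0 in2=0:
n1 = NOT in2 = NOT 0 = 1
n2 = NOT n1 = NOT 1 = 0
n3 = in1 OR n2 = 0 OR 0 = 0
n4 = in0 AND n3 = 1 AND 0 = 0
n5 = NOT n3 = NOT 0 = 1
n6 = NOT n5 = NOT 1 = 0
n7 = NOT n4 = NOT 0 = 1
So n6 = 0 and n7 = 1.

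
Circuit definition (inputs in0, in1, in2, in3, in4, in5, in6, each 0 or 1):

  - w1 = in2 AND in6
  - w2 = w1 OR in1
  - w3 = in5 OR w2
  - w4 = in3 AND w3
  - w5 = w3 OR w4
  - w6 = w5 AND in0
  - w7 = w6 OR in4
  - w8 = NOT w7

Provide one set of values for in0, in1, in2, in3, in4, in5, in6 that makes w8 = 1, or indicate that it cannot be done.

Check with in0=0, in1=0, in2=1, in3=1, in4=0, in5=0, in6=0:
w1 = in2 AND in6 = 1 AND 0 = 0
w2 = w1 OR in1 = 0 OR 0 = 0
w3 = in5 OR w2 = 0 OR 0 = 0
w4 = in3 AND w3 = 1 AND 0 = 0
w5 = w3 OR w4 = 0 OR 0 = 0
w6 = w5 AND in0 = 0 AND 0 = 0
w7 = w6 OR in4 = 0 OR 0 = 0
w8 = NOT w7 = NOT 0 = 1
So w8 = 1 as required.

in0=0, in1=0, in2=1, in3=1, in4=0, in5=0, in6=0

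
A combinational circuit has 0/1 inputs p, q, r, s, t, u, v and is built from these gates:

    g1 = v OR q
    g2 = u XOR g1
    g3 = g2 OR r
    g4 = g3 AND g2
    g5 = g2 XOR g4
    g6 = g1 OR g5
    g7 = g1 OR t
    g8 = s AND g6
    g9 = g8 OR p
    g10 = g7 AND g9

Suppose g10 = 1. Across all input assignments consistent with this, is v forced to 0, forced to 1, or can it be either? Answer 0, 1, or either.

Both values of v occur among assignments with g10 = 1:
  v=0: p=0, q=1, r=0, s=1, t=0, u=0, v=0
  v=1: p=0, q=0, r=0, s=1, t=0, u=0, v=1

either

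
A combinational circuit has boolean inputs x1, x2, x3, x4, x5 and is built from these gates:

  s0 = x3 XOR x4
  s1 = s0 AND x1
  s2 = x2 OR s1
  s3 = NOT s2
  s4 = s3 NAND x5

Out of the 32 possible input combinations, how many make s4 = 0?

s4 = s3 NAND x5 must be 0, so both s3 = 1 and x5 = 1.
Satisfying assignments:
  x1=0, x2=0, x3=0, x4=0, x5=1
  x1=0, x2=0, x3=0, x4=1, x5=1
  x1=0, x2=0, x3=1, x4=0, x5=1
  x1=0, x2=0, x3=1, x4=1, x5=1
  x1=1, x2=0, x3=0, x4=0, x5=1
  x1=1, x2=0, x3=1, x4=1, x5=1

6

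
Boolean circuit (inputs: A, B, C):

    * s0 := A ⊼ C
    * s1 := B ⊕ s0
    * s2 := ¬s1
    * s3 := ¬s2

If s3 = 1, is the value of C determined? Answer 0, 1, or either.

Both values of C occur among assignments with s3 = 1:
  C=0: A=0, B=0, C=0
  C=1: A=0, B=0, C=1

either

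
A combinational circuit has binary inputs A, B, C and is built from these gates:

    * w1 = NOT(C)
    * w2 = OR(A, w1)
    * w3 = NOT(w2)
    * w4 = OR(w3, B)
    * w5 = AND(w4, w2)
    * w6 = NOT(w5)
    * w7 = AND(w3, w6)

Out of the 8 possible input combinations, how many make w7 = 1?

2

w7 = AND(w3, w6) must be 1, so both w3 = 1 and w6 = 1.
w3 = NOT(w2) must be 1, so w2 = 0.
Satisfying assignments:
  A=0, B=0, C=1
  A=0, B=1, C=1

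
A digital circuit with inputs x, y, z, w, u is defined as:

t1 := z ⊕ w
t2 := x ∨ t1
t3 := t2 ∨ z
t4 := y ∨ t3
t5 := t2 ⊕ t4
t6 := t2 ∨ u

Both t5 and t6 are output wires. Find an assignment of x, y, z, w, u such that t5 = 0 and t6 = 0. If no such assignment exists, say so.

Check with x=0, y=0, z=0, w=0, u=0:
t1 = z ⊕ w = 0 ⊕ 0 = 0
t2 = x ∨ t1 = 0 ∨ 0 = 0
t3 = t2 ∨ z = 0 ∨ 0 = 0
t4 = y ∨ t3 = 0 ∨ 0 = 0
t5 = t2 ⊕ t4 = 0 ⊕ 0 = 0
t6 = t2 ∨ u = 0 ∨ 0 = 0
So t5 = 0 and t6 = 0.

x=0, y=0, z=0, w=0, u=0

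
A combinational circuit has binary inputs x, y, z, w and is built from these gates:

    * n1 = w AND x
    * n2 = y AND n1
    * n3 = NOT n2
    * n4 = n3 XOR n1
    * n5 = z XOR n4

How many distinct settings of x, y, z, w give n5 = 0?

8

n5 = z XOR n4 must be 0, so z and n4 are equal.
Enumerating the 16 input combinations, 8 give n5 = 0 and 8 give n5 = 1.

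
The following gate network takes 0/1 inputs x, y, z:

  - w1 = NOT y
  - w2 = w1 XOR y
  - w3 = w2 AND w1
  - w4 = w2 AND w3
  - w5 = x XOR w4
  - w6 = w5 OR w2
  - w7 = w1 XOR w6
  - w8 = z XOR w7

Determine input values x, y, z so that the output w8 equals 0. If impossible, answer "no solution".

x=0, y=1, z=1

w8 = z XOR w7 must be 0, so z and w7 are equal.
Check with x=0, y=1, z=1:
w1 = NOT y = NOT 1 = 0
w2 = w1 XOR y = 0 XOR 1 = 1
w3 = w2 AND w1 = 1 AND 0 = 0
w4 = w2 AND w3 = 1 AND 0 = 0
w5 = x XOR w4 = 0 XOR 0 = 0
w6 = w5 OR w2 = 0 OR 1 = 1
w7 = w1 XOR w6 = 0 XOR 1 = 1
w8 = z XOR w7 = 1 XOR 1 = 0
So w8 = 0 as required.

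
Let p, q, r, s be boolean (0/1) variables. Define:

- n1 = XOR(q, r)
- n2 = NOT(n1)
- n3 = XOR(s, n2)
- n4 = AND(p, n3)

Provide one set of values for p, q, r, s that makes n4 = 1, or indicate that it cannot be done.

p=1 q=1 r=0 s=1

Check with p=1 q=1 r=0 s=1:
n1 = XOR(q, r) = XOR(1, 0) = 1
n2 = NOT(n1) = NOT 1 = 0
n3 = XOR(s, n2) = XOR(1, 0) = 1
n4 = AND(p, n3) = AND(1, 1) = 1
So n4 = 1 as required.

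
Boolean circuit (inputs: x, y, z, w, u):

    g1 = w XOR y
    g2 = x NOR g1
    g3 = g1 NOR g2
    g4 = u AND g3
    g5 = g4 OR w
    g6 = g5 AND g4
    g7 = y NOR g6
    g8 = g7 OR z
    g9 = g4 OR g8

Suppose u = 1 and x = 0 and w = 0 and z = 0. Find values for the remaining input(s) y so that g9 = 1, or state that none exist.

Check with u = 1 and x = 0 and w = 0 and z = 0 and y=0:
g1 = w XOR y = 0 XOR 0 = 0
g2 = x NOR g1 = 0 NOR 0 = 1
g3 = g1 NOR g2 = 0 NOR 1 = 0
g4 = u AND g3 = 1 AND 0 = 0
g5 = g4 OR w = 0 OR 0 = 0
g6 = g5 AND g4 = 0 AND 0 = 0
g7 = y NOR g6 = 0 NOR 0 = 1
g8 = g7 OR z = 1 OR 0 = 1
g9 = g4 OR g8 = 0 OR 1 = 1
So g9 = 1.

y=0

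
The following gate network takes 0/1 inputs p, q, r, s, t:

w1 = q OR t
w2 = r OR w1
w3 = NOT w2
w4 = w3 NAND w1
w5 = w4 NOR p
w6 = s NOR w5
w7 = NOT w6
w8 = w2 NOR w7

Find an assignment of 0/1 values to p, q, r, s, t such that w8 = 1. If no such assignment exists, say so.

w8 = w2 NOR w7 must be 1, so both w2 = 0 and w7 = 0.
w2 = r OR w1 must be 0, so both r = 0 and w1 = 0.
w7 = NOT w6 must be 0, so w6 = 1.
Check with p=0 q=0 r=0 s=0 t=0:
w1 = q OR t = 0 OR 0 = 0
w2 = r OR w1 = 0 OR 0 = 0
w3 = NOT w2 = NOT 0 = 1
w4 = w3 NAND w1 = 1 NAND 0 = 1
w5 = w4 NOR p = 1 NOR 0 = 0
w6 = s NOR w5 = 0 NOR 0 = 1
w7 = NOT w6 = NOT 1 = 0
w8 = w2 NOR w7 = 0 NOR 0 = 1
So w8 = 1 as required.

p=0 q=0 r=0 s=0 t=0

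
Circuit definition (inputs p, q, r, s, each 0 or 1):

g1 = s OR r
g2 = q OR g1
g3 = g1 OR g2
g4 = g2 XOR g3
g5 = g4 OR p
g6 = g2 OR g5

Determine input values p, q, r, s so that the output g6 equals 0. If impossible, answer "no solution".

Check with p=0, q=0, r=0, s=0:
g1 = s OR r = 0 OR 0 = 0
g2 = q OR g1 = 0 OR 0 = 0
g3 = g1 OR g2 = 0 OR 0 = 0
g4 = g2 XOR g3 = 0 XOR 0 = 0
g5 = g4 OR p = 0 OR 0 = 0
g6 = g2 OR g5 = 0 OR 0 = 0
So g6 = 0 as required.

p=0, q=0, r=0, s=0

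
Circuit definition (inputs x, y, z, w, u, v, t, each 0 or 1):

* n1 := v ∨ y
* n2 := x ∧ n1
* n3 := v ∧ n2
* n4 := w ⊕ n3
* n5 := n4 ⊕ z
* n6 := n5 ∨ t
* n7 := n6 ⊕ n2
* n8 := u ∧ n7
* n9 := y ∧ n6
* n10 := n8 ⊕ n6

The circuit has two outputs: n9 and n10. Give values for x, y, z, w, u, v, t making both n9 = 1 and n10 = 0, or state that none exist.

x=0, y=1, z=1, w=0, u=1, v=1, t=1

Check with x=0, y=1, z=1, w=0, u=1, v=1, t=1:
n1 = v ∨ y = 1 ∨ 1 = 1
n2 = x ∧ n1 = 0 ∧ 1 = 0
n3 = v ∧ n2 = 1 ∧ 0 = 0
n4 = w ⊕ n3 = 0 ⊕ 0 = 0
n5 = n4 ⊕ z = 0 ⊕ 1 = 1
n6 = n5 ∨ t = 1 ∨ 1 = 1
n7 = n6 ⊕ n2 = 1 ⊕ 0 = 1
n8 = u ∧ n7 = 1 ∧ 1 = 1
n9 = y ∧ n6 = 1 ∧ 1 = 1
n10 = n8 ⊕ n6 = 1 ⊕ 1 = 0
So n9 = 1 and n10 = 0.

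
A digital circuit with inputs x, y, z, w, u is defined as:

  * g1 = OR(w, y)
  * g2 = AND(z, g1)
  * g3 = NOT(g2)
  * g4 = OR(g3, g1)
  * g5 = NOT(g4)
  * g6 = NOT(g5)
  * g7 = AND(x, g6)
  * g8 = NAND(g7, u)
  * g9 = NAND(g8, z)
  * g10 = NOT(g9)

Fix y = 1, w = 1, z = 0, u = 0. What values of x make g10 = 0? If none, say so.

x=0

g10 = NOT(g9) must be 0, so g9 = 1.
Check with y = 1, w = 1, z = 0, u = 0 and x=0:
g1 = OR(w, y) = OR(1, 1) = 1
g2 = AND(z, g1) = AND(0, 1) = 0
g3 = NOT(g2) = NOT 0 = 1
g4 = OR(g3, g1) = OR(1, 1) = 1
g5 = NOT(g4) = NOT 1 = 0
g6 = NOT(g5) = NOT 0 = 1
g7 = AND(x, g6) = AND(0, 1) = 0
g8 = NAND(g7, u) = NAND(0, 0) = 1
g9 = NAND(g8, z) = NAND(1, 0) = 1
g10 = NOT(g9) = NOT 1 = 0
So g10 = 0.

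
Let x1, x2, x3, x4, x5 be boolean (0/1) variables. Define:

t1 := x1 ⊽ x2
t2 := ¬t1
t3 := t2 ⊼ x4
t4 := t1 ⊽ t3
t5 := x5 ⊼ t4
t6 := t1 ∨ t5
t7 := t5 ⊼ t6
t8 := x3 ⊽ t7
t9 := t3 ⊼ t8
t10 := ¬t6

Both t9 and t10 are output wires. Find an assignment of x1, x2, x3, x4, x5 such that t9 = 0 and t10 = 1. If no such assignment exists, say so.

Across all 32 input combinations, none give both t9 = 0 and t10 = 1.

no solution exists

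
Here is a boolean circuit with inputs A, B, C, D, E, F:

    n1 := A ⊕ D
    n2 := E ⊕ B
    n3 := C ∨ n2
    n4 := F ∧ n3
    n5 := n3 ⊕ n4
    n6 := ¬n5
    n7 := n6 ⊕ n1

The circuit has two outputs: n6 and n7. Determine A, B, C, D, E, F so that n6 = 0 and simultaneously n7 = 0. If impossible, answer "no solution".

Check with A=1, B=0, C=1, D=1, E=0, F=0:
n1 = A ⊕ D = 1 ⊕ 1 = 0
n2 = E ⊕ B = 0 ⊕ 0 = 0
n3 = C ∨ n2 = 1 ∨ 0 = 1
n4 = F ∧ n3 = 0 ∧ 1 = 0
n5 = n3 ⊕ n4 = 1 ⊕ 0 = 1
n6 = ¬n5 = ¬1 = 0
n7 = n6 ⊕ n1 = 0 ⊕ 0 = 0
So n6 = 0 and n7 = 0.

A=1, B=0, C=1, D=1, E=0, F=0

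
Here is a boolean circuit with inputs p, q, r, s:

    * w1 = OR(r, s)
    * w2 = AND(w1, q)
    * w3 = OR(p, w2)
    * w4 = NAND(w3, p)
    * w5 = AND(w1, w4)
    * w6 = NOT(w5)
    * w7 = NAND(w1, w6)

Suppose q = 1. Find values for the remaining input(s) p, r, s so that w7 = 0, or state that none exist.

p=1 r=0 s=1

w7 = NAND(w1, w6) must be 0, so both w1 = 1 and w6 = 1.
Check with q = 1 and p=1, r=0, s=1:
w1 = OR(r, s) = OR(0, 1) = 1
w2 = AND(w1, q) = AND(1, 1) = 1
w3 = OR(p, w2) = OR(1, 1) = 1
w4 = NAND(w3, p) = NAND(1, 1) = 0
w5 = AND(w1, w4) = AND(1, 0) = 0
w6 = NOT(w5) = NOT 0 = 1
w7 = NAND(w1, w6) = NAND(1, 1) = 0
So w7 = 0.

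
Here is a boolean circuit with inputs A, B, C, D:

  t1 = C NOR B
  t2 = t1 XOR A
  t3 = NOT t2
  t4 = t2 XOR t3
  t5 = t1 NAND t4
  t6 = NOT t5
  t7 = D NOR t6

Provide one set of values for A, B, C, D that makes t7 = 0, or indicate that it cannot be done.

Check with A=0, B=0, C=0, D=1:
t1 = C NOR B = 0 NOR 0 = 1
t2 = t1 XOR A = 1 XOR 0 = 1
t3 = NOT t2 = NOT 1 = 0
t4 = t2 XOR t3 = 1 XOR 0 = 1
t5 = t1 NAND t4 = 1 NAND 1 = 0
t6 = NOT t5 = NOT 0 = 1
t7 = D NOR t6 = 1 NOR 1 = 0
So t7 = 0 as required.

A=0, B=0, C=0, D=1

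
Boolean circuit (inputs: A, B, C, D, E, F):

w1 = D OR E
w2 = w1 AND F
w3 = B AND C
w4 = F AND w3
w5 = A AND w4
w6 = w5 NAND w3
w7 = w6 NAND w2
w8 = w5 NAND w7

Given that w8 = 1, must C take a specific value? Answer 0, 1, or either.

Both values of C occur among assignments with w8 = 1:
  C=0: A=0, B=0, C=0, D=0, E=0, F=0
  C=1: A=0, B=0, C=1, D=0, E=0, F=0

either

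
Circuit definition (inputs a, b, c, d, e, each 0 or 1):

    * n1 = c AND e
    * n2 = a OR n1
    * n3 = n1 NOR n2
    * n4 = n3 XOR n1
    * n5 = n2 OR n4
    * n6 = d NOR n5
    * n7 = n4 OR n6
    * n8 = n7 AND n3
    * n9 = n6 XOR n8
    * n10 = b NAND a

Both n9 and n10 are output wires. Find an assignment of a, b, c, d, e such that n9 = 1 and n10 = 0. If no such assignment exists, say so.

no solution exists

Across all 32 input combinations, none give both n9 = 1 and n10 = 0.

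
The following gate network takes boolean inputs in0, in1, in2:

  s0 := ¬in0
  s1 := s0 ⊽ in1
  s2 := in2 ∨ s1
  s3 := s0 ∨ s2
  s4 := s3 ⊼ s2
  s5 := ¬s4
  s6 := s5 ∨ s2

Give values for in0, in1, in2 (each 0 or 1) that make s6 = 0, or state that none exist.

in0=1, in1=1, in2=0

s6 = s5 ∨ s2 must be 0, so both s5 = 0 and s2 = 0.
Check with in0=1, in1=1, in2=0:
s0 = ¬in0 = ¬1 = 0
s1 = s0 ⊽ in1 = 0 ⊽ 1 = 0
s2 = in2 ∨ s1 = 0 ∨ 0 = 0
s3 = s0 ∨ s2 = 0 ∨ 0 = 0
s4 = s3 ⊼ s2 = 0 ⊼ 0 = 1
s5 = ¬s4 = ¬1 = 0
s6 = s5 ∨ s2 = 0 ∨ 0 = 0
So s6 = 0 as required.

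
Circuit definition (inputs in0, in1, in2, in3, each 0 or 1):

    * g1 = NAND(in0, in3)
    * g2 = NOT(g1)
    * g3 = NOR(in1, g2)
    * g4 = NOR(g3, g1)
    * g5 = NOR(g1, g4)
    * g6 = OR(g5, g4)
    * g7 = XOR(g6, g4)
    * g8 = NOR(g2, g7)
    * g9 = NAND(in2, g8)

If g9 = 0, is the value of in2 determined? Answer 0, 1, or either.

g9 = NAND(in2, g8) must be 0, so both in2 = 1 and g8 = 1.
g8 = NOR(g2, g7) must be 1, so both g2 = 0 and g7 = 0.
g2 = NOT(g1) must be 0, so g1 = 1.
Every assignment with g9 = 0 has in2 = 1; there are 6 such assignment(s).

1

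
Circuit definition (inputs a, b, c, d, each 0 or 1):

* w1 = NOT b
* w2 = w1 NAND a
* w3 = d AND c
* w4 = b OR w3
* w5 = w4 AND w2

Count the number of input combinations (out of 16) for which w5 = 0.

w5 = w4 AND w2 must be 0, so at least one of w4, w2 is 0.
Enumerating the 16 input combinations, 7 give w5 = 0 and 9 give w5 = 1.

7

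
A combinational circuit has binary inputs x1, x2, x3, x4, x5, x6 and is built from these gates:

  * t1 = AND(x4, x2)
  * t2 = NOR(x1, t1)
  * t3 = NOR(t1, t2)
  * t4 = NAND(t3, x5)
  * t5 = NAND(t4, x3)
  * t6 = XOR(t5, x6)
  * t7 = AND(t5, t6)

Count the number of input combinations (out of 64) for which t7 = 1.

t7 = AND(t5, t6) must be 1, so both t5 = 1 and t6 = 1.
t5 = NAND(t4, x3) must be 1, so at least one of t4, x3 is 0.
Enumerating the 64 input combinations, 19 give t7 = 1 and 45 give t7 = 0.

19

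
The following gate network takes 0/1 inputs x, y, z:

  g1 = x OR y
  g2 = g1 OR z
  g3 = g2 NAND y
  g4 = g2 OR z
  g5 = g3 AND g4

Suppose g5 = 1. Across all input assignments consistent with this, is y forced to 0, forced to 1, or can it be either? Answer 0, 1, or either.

0

g5 = g3 AND g4 must be 1, so both g3 = 1 and g4 = 1.
Every assignment with g5 = 1 has y = 0; there are 3 such assignment(s).
  x=0, y=0, z=1
  x=1, y=0, z=0
  x=1, y=0, z=1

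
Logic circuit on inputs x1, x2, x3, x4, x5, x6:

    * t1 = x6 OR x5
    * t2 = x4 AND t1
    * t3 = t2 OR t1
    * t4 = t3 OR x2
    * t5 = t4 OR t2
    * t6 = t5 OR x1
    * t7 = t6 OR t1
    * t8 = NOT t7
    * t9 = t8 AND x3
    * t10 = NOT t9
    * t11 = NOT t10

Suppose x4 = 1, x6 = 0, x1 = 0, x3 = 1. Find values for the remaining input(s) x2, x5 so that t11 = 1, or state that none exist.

Check with x4 = 1, x6 = 0, x1 = 0, x3 = 1 and x2=0, x5=0:
t1 = x6 OR x5 = 0 OR 0 = 0
t2 = x4 AND t1 = 1 AND 0 = 0
t3 = t2 OR t1 = 0 OR 0 = 0
t4 = t3 OR x2 = 0 OR 0 = 0
t5 = t4 OR t2 = 0 OR 0 = 0
t6 = t5 OR x1 = 0 OR 0 = 0
t7 = t6 OR t1 = 0 OR 0 = 0
t8 = NOT t7 = NOT 0 = 1
t9 = t8 AND x3 = 1 AND 1 = 1
t10 = NOT t9 = NOT 1 = 0
t11 = NOT t10 = NOT 0 = 1
So t11 = 1.

x2=0, x5=0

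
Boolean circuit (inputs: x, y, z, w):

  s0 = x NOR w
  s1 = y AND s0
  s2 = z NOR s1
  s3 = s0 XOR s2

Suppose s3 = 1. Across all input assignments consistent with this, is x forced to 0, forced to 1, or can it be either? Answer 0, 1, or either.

Both values of x occur among assignments with s3 = 1:
  x=0: x=0, y=0, z=0, w=1
  x=1: x=1, y=0, z=0, w=0

either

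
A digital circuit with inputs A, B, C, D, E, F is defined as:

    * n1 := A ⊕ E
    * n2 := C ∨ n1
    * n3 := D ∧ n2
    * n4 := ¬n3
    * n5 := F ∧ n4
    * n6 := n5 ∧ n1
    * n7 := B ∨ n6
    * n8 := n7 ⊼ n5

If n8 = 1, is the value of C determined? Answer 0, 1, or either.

either

Both values of C occur among assignments with n8 = 1:
  C=0: A=0, B=0, C=0, D=0, E=0, F=0
  C=1: A=0, B=0, C=1, D=0, E=0, F=0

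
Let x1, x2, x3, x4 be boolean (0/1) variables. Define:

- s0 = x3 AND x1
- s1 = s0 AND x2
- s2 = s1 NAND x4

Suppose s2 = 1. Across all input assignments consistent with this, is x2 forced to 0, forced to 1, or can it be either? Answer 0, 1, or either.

either

Both values of x2 occur among assignments with s2 = 1:
  x2=0: x1=0, x2=0, x3=0, x4=0
  x2=1: x1=0, x2=1, x3=0, x4=0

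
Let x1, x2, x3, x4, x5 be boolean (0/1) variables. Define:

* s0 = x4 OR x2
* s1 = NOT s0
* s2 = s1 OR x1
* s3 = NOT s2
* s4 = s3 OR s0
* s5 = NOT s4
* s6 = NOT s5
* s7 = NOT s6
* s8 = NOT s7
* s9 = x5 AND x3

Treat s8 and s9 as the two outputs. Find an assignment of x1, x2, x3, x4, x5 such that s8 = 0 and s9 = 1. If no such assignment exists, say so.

Check with x1=0, x2=0, x3=1, x4=0, x5=1:
s0 = x4 OR x2 = 0 OR 0 = 0
s1 = NOT s0 = NOT 0 = 1
s2 = s1 OR x1 = 1 OR 0 = 1
s3 = NOT s2 = NOT 1 = 0
s4 = s3 OR s0 = 0 OR 0 = 0
s5 = NOT s4 = NOT 0 = 1
s6 = NOT s5 = NOT 1 = 0
s7 = NOT s6 = NOT 0 = 1
s8 = NOT s7 = NOT 1 = 0
s9 = x5 AND x3 = 1 AND 1 = 1
So s8 = 0 and s9 = 1.

x1=0, x2=0, x3=1, x4=0, x5=1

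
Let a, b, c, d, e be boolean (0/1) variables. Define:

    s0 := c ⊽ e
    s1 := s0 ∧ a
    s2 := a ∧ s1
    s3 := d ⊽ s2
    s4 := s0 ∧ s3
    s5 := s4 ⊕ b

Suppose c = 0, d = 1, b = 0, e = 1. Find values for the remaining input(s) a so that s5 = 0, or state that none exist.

s5 = s4 ⊕ b must be 0, so s4 and b are equal.
Check with c = 0, d = 1, b = 0, e = 1 and a=0:
s0 = c ⊽ e = 0 ⊽ 1 = 0
s1 = s0 ∧ a = 0 ∧ 0 = 0
s2 = a ∧ s1 = 0 ∧ 0 = 0
s3 = d ⊽ s2 = 1 ⊽ 0 = 0
s4 = s0 ∧ s3 = 0 ∧ 0 = 0
s5 = s4 ⊕ b = 0 ⊕ 0 = 0
So s5 = 0.

a=0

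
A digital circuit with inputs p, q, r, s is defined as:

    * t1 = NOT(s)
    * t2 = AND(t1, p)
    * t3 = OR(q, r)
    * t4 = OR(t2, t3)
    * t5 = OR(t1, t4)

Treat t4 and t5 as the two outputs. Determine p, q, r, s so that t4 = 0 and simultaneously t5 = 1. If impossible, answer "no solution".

p=0, q=0, r=0, s=0

Check with p=0, q=0, r=0, s=0:
t1 = NOT(s) = NOT 0 = 1
t2 = AND(t1, p) = AND(1, 0) = 0
t3 = OR(q, r) = OR(0, 0) = 0
t4 = OR(t2, t3) = OR(0, 0) = 0
t5 = OR(t1, t4) = OR(1, 0) = 1
So t4 = 0 and t5 = 1.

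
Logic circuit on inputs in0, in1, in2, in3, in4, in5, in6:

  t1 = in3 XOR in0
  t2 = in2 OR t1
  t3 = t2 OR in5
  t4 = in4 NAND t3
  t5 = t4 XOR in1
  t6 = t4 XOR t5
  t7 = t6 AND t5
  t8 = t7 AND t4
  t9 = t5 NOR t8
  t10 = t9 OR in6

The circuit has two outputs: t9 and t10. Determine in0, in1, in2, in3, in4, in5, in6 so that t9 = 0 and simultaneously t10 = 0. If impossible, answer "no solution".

in0=0, in1=1, in2=0, in3=1, in4=1, in5=0, in6=0

Check with in0=0, in1=1, in2=0, in3=1, in4=1, in5=0, in6=0:
t1 = in3 XOR in0 = 1 XOR 0 = 1
t2 = in2 OR t1 = 0 OR 1 = 1
t3 = t2 OR in5 = 1 OR 0 = 1
t4 = in4 NAND t3 = 1 NAND 1 = 0
t5 = t4 XOR in1 = 0 XOR 1 = 1
t6 = t4 XOR t5 = 0 XOR 1 = 1
t7 = t6 AND t5 = 1 AND 1 = 1
t8 = t7 AND t4 = 1 AND 0 = 0
t9 = t5 NOR t8 = 1 NOR 0 = 0
t10 = t9 OR in6 = 0 OR 0 = 0
So t9 = 0 and t10 = 0.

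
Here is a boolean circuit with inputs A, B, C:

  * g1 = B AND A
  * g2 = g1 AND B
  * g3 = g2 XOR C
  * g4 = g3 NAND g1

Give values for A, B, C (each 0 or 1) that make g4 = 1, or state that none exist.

A=0, B=0, C=1

g4 = g3 NAND g1 must be 1, so at least one of g3, g1 is 0.
Check with A=0, B=0, C=1:
g1 = B AND A = 0 AND 0 = 0
g2 = g1 AND B = 0 AND 0 = 0
g3 = g2 XOR C = 0 XOR 1 = 1
g4 = g3 NAND g1 = 1 NAND 0 = 1
So g4 = 1 as required.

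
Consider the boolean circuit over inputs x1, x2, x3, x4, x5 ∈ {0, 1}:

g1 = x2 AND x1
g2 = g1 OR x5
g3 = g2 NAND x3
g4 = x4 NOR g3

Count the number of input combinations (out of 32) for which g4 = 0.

27

g4 = x4 NOR g3 must be 0, so at least one of x4, g3 is 1.
Enumerating the 32 input combinations, 27 give g4 = 0 and 5 give g4 = 1.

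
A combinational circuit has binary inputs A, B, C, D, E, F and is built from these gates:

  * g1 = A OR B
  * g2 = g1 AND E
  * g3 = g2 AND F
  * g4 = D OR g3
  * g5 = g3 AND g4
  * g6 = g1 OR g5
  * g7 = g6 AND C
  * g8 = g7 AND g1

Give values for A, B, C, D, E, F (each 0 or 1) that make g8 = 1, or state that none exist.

Check with A=1 B=1 C=1 D=1 E=0 F=1:
g1 = A OR B = 1 OR 1 = 1
g2 = g1 AND E = 1 AND 0 = 0
g3 = g2 AND F = 0 AND 1 = 0
g4 = D OR g3 = 1 OR 0 = 1
g5 = g3 AND g4 = 0 AND 1 = 0
g6 = g1 OR g5 = 1 OR 0 = 1
g7 = g6 AND C = 1 AND 1 = 1
g8 = g7 AND g1 = 1 AND 1 = 1
So g8 = 1 as required.

A=1 B=1 C=1 D=1 E=0 F=1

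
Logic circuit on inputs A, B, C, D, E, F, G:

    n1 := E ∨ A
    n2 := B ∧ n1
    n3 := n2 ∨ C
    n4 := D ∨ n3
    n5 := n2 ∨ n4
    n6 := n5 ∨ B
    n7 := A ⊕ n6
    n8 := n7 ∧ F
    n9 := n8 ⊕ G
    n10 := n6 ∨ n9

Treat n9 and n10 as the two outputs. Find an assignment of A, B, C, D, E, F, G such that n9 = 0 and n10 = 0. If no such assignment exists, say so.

Check with A=0, B=0, C=0, D=0, E=0, F=1, G=0:
n1 = E ∨ A = 0 ∨ 0 = 0
n2 = B ∧ n1 = 0 ∧ 0 = 0
n3 = n2 ∨ C = 0 ∨ 0 = 0
n4 = D ∨ n3 = 0 ∨ 0 = 0
n5 = n2 ∨ n4 = 0 ∨ 0 = 0
n6 = n5 ∨ B = 0 ∨ 0 = 0
n7 = A ⊕ n6 = 0 ⊕ 0 = 0
n8 = n7 ∧ F = 0 ∧ 1 = 0
n9 = n8 ⊕ G = 0 ⊕ 0 = 0
n10 = n6 ∨ n9 = 0 ∨ 0 = 0
So n9 = 0 and n10 = 0.

A=0, B=0, C=0, D=0, E=0, F=1, G=0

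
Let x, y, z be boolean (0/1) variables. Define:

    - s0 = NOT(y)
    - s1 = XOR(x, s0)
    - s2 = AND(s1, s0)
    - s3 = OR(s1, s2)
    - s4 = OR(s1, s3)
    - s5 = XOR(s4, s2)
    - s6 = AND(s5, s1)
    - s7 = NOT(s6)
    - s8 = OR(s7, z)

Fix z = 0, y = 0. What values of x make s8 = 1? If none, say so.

Check with z = 0, y = 0 and x=1:
s0 = NOT(y) = NOT 0 = 1
s1 = XOR(x, s0) = XOR(1, 1) = 0
s2 = AND(s1, s0) = AND(0, 1) = 0
s3 = OR(s1, s2) = OR(0, 0) = 0
s4 = OR(s1, s3) = OR(0, 0) = 0
s5 = XOR(s4, s2) = XOR(0, 0) = 0
s6 = AND(s5, s1) = AND(0, 0) = 0
s7 = NOT(s6) = NOT 0 = 1
s8 = OR(s7, z) = OR(1, 0) = 1
So s8 = 1.

x=1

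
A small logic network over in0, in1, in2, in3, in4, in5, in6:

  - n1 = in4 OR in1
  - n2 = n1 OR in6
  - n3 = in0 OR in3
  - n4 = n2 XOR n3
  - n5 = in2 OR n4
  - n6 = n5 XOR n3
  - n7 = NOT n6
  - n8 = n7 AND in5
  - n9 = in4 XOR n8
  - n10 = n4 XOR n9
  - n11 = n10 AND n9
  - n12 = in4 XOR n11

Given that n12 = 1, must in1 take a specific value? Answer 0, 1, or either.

Both values of in1 occur among assignments with n12 = 1:
  in1=0: in0=0, in1=0, in2=0, in3=0, in4=0, in5=1, in6=0
  in1=1: in0=0, in1=1, in2=0, in3=0, in4=1, in5=0, in6=0

either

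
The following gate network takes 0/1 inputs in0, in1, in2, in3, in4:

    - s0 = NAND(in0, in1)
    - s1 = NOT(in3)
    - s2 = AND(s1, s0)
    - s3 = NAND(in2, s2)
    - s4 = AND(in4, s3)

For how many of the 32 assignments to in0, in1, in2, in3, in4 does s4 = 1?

s4 = AND(in4, s3) must be 1, so both in4 = 1 and s3 = 1.
s3 = NAND(in2, s2) must be 1, so at least one of in2, s2 is 0.
Enumerating the 32 input combinations, 13 give s4 = 1 and 19 give s4 = 0.

13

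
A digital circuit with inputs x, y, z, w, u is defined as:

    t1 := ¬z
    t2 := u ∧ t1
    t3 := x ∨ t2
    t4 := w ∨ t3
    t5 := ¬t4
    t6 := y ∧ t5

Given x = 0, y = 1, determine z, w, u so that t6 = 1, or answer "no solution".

t6 = y ∧ t5 must be 1, so both y = 1 and t5 = 1.
t5 = ¬t4 must be 1, so t4 = 0.
Check with x = 0, y = 1 and z=1, w=0, u=0:
t1 = ¬z = ¬1 = 0
t2 = u ∧ t1 = 0 ∧ 0 = 0
t3 = x ∨ t2 = 0 ∨ 0 = 0
t4 = w ∨ t3 = 0 ∨ 0 = 0
t5 = ¬t4 = ¬0 = 1
t6 = y ∧ t5 = 1 ∧ 1 = 1
So t6 = 1.

z=1, w=0, u=0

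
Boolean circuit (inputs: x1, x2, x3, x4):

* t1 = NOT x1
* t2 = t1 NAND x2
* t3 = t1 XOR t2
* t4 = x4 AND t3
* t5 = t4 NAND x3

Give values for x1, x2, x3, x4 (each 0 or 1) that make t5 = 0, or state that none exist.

x1=1 x2=0 x3=1 x4=1

t5 = t4 NAND x3 must be 0, so both t4 = 1 and x3 = 1.
Check with x1=1 x2=0 x3=1 x4=1:
t1 = NOT x1 = NOT 1 = 0
t2 = t1 NAND x2 = 0 NAND 0 = 1
t3 = t1 XOR t2 = 0 XOR 1 = 1
t4 = x4 AND t3 = 1 AND 1 = 1
t5 = t4 NAND x3 = 1 NAND 1 = 0
So t5 = 0 as required.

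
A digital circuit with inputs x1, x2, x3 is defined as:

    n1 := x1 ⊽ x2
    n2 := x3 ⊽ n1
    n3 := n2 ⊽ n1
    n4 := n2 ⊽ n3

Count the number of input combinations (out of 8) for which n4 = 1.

n4 = n2 ⊽ n3 must be 1, so both n2 = 0 and n3 = 0.
n2 = x3 ⊽ n1 must be 0, so at least one of x3, n1 is 1.
Satisfying assignments:
  x1=0, x2=0, x3=0
  x1=0, x2=0, x3=1

2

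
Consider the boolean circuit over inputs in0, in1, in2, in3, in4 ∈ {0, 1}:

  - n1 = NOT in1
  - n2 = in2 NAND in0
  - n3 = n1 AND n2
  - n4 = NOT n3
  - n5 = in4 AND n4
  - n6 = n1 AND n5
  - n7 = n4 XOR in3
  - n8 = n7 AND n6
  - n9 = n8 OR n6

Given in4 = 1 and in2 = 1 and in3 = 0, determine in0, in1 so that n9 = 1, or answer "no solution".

in0=1, in1=0

n9 = n8 OR n6 must be 1, so at least one of n8, n6 is 1.
Check with in4 = 1 and in2 = 1 and in3 = 0 and in0=1, in1=0:
n1 = NOT in1 = NOT 0 = 1
n2 = in2 NAND in0 = 1 NAND 1 = 0
n3 = n1 AND n2 = 1 AND 0 = 0
n4 = NOT n3 = NOT 0 = 1
n5 = in4 AND n4 = 1 AND 1 = 1
n6 = n1 AND n5 = 1 AND 1 = 1
n7 = n4 XOR in3 = 1 XOR 0 = 1
n8 = n7 AND n6 = 1 AND 1 = 1
n9 = n8 OR n6 = 1 OR 1 = 1
So n9 = 1.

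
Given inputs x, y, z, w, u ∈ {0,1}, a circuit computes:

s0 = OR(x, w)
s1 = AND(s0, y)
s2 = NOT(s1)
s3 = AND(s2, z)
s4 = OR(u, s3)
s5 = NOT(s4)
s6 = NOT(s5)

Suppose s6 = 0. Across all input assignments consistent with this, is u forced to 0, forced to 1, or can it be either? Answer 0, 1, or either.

0

s6 = NOT(s5) must be 0, so s5 = 1.
Every assignment with s6 = 0 has u = 0; there are 11 such assignment(s).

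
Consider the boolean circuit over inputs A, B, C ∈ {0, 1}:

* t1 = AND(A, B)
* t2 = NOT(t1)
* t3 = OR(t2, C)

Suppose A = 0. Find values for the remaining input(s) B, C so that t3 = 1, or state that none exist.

B=1, C=0

t3 = OR(t2, C) must be 1, so at least one of t2, C is 1.
Check with A = 0 and B=1, C=0:
t1 = AND(A, B) = AND(0, 1) = 0
t2 = NOT(t1) = NOT 0 = 1
t3 = OR(t2, C) = OR(1, 0) = 1
So t3 = 1.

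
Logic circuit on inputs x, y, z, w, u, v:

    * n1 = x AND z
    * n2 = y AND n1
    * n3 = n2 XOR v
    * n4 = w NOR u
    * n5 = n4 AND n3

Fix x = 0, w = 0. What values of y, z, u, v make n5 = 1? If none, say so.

n5 = n4 AND n3 must be 1, so both n4 = 1 and n3 = 1.
n4 = w NOR u must be 1, so both w = 0 and u = 0.
Check with x = 0, w = 0 and y=1, z=1, u=0, v=1:
n1 = x AND z = 0 AND 1 = 0
n2 = y AND n1 = 1 AND 0 = 0
n3 = n2 XOR v = 0 XOR 1 = 1
n4 = w NOR u = 0 NOR 0 = 1
n5 = n4 AND n3 = 1 AND 1 = 1
So n5 = 1.

y=1 z=1 u=0 v=1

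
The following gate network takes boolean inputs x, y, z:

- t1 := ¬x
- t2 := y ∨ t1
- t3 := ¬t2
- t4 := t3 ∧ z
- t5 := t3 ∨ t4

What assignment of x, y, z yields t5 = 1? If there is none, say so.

t5 = t3 ∨ t4 must be 1, so at least one of t3, t4 is 1.
Check with x=1 y=0 z=1:
t1 = ¬x = ¬1 = 0
t2 = y ∨ t1 = 0 ∨ 0 = 0
t3 = ¬t2 = ¬0 = 1
t4 = t3 ∧ z = 1 ∧ 1 = 1
t5 = t3 ∨ t4 = 1 ∨ 1 = 1
So t5 = 1 as required.

x=1 y=0 z=1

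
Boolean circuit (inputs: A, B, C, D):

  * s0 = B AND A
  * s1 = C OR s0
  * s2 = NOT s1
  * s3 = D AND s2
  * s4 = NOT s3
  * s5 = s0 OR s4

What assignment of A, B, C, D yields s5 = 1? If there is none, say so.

s5 = s0 OR s4 must be 1, so at least one of s0, s4 is 1.
Check with A=1, B=1, C=1, D=0:
s0 = B AND A = 1 AND 1 = 1
s1 = C OR s0 = 1 OR 1 = 1
s2 = NOT s1 = NOT 1 = 0
s3 = D AND s2 = 0 AND 0 = 0
s4 = NOT s3 = NOT 0 = 1
s5 = s0 OR s4 = 1 OR 1 = 1
So s5 = 1 as required.

A=1, B=1, C=1, D=0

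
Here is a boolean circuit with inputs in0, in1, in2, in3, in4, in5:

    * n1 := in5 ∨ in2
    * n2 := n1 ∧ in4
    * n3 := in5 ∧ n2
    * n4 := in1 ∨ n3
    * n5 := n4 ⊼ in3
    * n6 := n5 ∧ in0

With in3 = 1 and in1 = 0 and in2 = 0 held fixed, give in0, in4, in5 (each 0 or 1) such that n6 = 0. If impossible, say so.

n6 = n5 ∧ in0 must be 0, so at least one of n5, in0 is 0.
Check with in3 = 1 and in1 = 0 and in2 = 0 and in0=0, in4=1, in5=0:
n1 = in5 ∨ in2 = 0 ∨ 0 = 0
n2 = n1 ∧ in4 = 0 ∧ 1 = 0
n3 = in5 ∧ n2 = 0 ∧ 0 = 0
n4 = in1 ∨ n3 = 0 ∨ 0 = 0
n5 = n4 ⊼ in3 = 0 ⊼ 1 = 1
n6 = n5 ∧ in0 = 1 ∧ 0 = 0
So n6 = 0.

in0=0, in4=1, in5=0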